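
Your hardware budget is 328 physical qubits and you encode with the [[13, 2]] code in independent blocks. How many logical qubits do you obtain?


Each code block uses 13 physical qubits for 2 logical qubit(s).
Number of complete blocks = floor(328 / 13) = 25
Logical qubits = 25 * 2
= 50

50


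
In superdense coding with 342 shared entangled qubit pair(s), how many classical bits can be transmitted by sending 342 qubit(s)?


Superdense coding allows 2 classical bits per shared entangled pair.
342 pair(s) -> 2 * 342 = 684 classical bits

684


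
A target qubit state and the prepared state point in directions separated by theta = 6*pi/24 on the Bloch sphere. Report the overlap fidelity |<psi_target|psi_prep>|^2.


For states separated by angle theta on Bloch sphere:
F = cos^2(theta/2)
theta = 6*pi/24 = 0.7854
theta/2 = 0.3927
cos(theta/2) = 0.9239
F = 0.8536

0.8536


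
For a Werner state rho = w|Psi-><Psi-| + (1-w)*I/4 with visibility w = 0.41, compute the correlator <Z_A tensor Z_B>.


|Psi-> = (|01> - |10>)/sqrt(2)
For the pure Bell state, <Z_A Z_B> = -1 (Bell-state Pauli correlator).
The maximally-mixed part I/4 has tr(I/4 * P tensor P) = 0 for any traceless Pauli P.
So <Z_A Z_B>_rho = w * (-1) + (1 - w) * 0
= 0.41 * (-1)
= -0.4100

-0.4100


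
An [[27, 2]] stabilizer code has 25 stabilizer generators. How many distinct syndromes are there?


Each stabilizer generator gives a binary (+1 or -1) measurement outcome.
With 25 independent generators:
Total syndromes = 2^25
= 33554432

33554432


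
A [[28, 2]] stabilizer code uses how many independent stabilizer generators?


For an [[n,k]] stabilizer code:
Number of stabilizer generators = n - k
= 28 - 2
= 26

26


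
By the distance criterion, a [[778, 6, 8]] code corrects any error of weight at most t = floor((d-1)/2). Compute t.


Code parameters: [[778, 6, 8]], distance d = 8.
Number of correctable errors = floor((d-1)/2)
= floor((8 - 1)/2)
= floor(7/2)
= 3

3


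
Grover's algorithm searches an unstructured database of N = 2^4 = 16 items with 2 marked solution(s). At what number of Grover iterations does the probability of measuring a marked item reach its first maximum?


After j Grover iterations the success probability is P(j) = sin^2((2j+1)*theta), where sin(theta) = sqrt(k/N).
N = 2^4 = 16, k = 2
sin(theta) = sqrt(k/N) = 0.3535533906
theta = arcsin(sqrt(k/N)) = 0.3613671239 rad
P(j) reaches its first maximum when (2j+1)*theta is as close as possible to pi/2, i.e. j = round(pi/(4*theta) - 1/2).
pi/(4*theta) - 1/2 = 1.6734
(For comparison, the common estimate pi/4 * sqrt(N/k) = 2.2214; the exact maximiser is used here.)
Optimal iterations = 2

2


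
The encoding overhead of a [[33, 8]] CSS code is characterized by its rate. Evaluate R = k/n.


Code rate R = k/n
= 8/33
= 0.2424

0.2424


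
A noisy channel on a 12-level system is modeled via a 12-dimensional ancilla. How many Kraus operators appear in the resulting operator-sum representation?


Tracing out the environment in an orthonormal basis {|i>_E} gives Kraus operators K_i = <i|_E U |0>_E.
Number of Kraus operators = dim(H_env) = d_env
= 12

12


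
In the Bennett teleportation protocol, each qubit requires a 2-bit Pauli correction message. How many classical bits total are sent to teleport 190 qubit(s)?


Quantum teleportation requires 2 classical bits per qubit teleported.
190 qubit(s) -> 2 * 190 = 380 classical bits

380


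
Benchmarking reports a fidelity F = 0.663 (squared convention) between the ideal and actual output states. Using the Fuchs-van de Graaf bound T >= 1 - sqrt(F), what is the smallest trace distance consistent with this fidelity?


Fuchs-van de Graaf (squared-fidelity convention): 1 - sqrt(F) <= T <= sqrt(1 - F).
Lower bound: T >= 1 - sqrt(F)
sqrt(F) = sqrt(0.663) = 0.8142
T >= 1 - 0.8142
T >= 0.1858

0.1858


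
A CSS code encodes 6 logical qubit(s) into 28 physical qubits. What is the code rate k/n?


Code rate R = k/n
= 6/28
= 0.2143

0.2143


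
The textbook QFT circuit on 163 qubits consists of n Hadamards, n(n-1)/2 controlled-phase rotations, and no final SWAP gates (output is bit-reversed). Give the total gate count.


Hadamard gates: 163
Controlled rotations: n*(n-1)/2 = 163*162/2 = 13203
SWAP gates: 0 (omitted)
Total = 163 + 13203
= 13366

13366


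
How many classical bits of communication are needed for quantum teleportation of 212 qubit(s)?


Quantum teleportation requires 2 classical bits per qubit teleported.
212 qubit(s) -> 2 * 212 = 424 classical bits

424


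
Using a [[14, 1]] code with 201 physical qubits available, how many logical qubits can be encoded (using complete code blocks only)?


Each code block uses 14 physical qubits for 1 logical qubit(s).
Number of complete blocks = floor(201 / 14) = 14
Logical qubits = 14 * 1
= 14

14


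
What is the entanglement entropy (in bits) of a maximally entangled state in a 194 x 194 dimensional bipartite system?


For a maximally entangled state in d x d:
S = log2(d) = log2(194)
= 7.5999

7.5999


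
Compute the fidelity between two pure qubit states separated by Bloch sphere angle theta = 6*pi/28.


For states separated by angle theta on Bloch sphere:
F = cos^2(theta/2)
theta = 6*pi/28 = 0.6732
theta/2 = 0.3366
cos(theta/2) = 0.9439
F = 0.8909

0.8909


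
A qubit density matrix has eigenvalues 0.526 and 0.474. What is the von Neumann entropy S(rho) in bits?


S = -p*log2(p) - (1-p)*log2(1-p)
p = 0.5260, 1-p = 0.4740
= -0.5260 * log2(0.5260) - 0.4740 * log2(0.4740)
= -(-0.4875) - (-0.5105)
= 0.9980

0.9980


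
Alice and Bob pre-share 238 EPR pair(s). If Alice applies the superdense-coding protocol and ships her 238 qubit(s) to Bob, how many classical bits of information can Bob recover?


Superdense coding allows 2 classical bits per shared entangled pair.
238 pair(s) -> 2 * 238 = 476 classical bits

476


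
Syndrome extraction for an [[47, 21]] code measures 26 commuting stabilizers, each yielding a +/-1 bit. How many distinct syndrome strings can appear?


Each stabilizer generator gives a binary (+1 or -1) measurement outcome.
With 26 independent generators:
Total syndromes = 2^26
= 67108864

67108864


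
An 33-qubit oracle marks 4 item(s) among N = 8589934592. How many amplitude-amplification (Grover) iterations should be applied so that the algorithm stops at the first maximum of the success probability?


After j Grover iterations the success probability is P(j) = sin^2((2j+1)*theta), where sin(theta) = sqrt(k/N).
N = 2^33 = 8589934592, k = 4
sin(theta) = sqrt(k/N) = 2.157918644e-05
theta = arcsin(sqrt(k/N)) = 2.157918644e-05 rad
P(j) reaches its first maximum when (2j+1)*theta is as close as possible to pi/2, i.e. j = round(pi/(4*theta) - 1/2).
pi/(4*theta) - 1/2 = 36395.5970
(For comparison, the common estimate pi/4 * sqrt(N/k) = 36396.0970; the exact maximiser is used here.)
Optimal iterations = 36396

36396


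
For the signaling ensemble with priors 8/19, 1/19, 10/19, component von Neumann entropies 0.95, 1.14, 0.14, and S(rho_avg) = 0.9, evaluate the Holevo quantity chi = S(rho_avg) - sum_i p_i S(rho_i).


chi = S(rho) - sum_i p_i * S(rho_i)
Weighted entropy = 8/19 * 0.95 + 1/19 * 1.14 + 10/19 * 0.14
= 0.5337
chi = 0.9 - 0.5337
= 0.3663

0.3663


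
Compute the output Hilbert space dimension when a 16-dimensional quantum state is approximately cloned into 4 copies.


Output space = H^(tensor 4) where dim(H) = 16
dim = 16^4
= 256 (after 2 factors)
= 4096 (after 3 factors)
= 65536 (after 4 factors)
= 65536

65536


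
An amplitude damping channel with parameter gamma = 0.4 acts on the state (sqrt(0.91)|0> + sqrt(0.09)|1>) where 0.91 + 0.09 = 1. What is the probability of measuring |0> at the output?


For amplitude damping with parameter gamma on state sqrt(a)|0> + sqrt(b)|1>:
alpha^2 = 0.91, beta^2 = 0.09
P(|0>) = alpha^2 + gamma * beta^2
= 0.91 + 0.4 * 0.09
= 0.91 + 0.0360
= 0.9460

0.9460


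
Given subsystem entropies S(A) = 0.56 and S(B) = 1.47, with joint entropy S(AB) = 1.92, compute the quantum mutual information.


I(A:B) = S(A) + S(B) - S(AB)
= 0.56 + 1.47 - 1.92
= 0.1100

0.1100


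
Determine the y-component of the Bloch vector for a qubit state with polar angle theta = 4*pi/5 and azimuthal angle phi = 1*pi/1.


theta = 2.5133, phi = 3.1416
r_y = sin(theta)*sin(phi) = 0.5878 * 0.0000
r_y = 0.0000

0.0000


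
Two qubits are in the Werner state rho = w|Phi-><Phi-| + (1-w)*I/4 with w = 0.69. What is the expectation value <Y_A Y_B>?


|Phi-> = (|00> - |11>)/sqrt(2)
For the pure Bell state, <Y_A Y_B> = +1 (Bell-state Pauli correlator).
The maximally-mixed part I/4 has tr(I/4 * P tensor P) = 0 for any traceless Pauli P.
So <Y_A Y_B>_rho = w * (+1) + (1 - w) * 0
= 0.69 * (+1)
= 0.6900

0.6900


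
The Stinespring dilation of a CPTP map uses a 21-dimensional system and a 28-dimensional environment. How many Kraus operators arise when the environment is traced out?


Tracing out the environment in an orthonormal basis {|i>_E} gives Kraus operators K_i = <i|_E U |0>_E.
Number of Kraus operators = dim(H_env) = d_env
= 28

28


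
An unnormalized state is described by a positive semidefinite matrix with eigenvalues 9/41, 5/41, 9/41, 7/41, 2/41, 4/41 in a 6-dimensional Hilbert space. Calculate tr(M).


tr(M) = sum of eigenvalues
= 9/41 + 5/41 + 9/41 + 7/41 + 2/41 + 4/41
= 36/41
= 0.8780

0.8780


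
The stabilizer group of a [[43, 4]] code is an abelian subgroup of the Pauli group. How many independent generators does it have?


For an [[n,k]] stabilizer code:
Number of stabilizer generators = n - k
= 43 - 4
= 39

39


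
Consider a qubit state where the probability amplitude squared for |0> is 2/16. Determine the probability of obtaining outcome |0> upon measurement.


|alpha|^2 = 2/16 = 0.1250
|beta|^2 = 1 - 2/16 = 14/16 = 0.8750
P(|0>) = |alpha|^2 = 0.1250

0.1250


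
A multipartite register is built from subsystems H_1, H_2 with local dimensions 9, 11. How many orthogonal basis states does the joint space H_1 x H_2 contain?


dim(H_1 x H_2) = 9 * 11
= 99

99


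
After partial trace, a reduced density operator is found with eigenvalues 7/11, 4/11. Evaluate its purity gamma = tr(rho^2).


tr(rho^2) = sum of eigenvalues squared
= (7/11)^2 + (4/11)^2
= (49 + 16) / 121
= 65/121
= 0.5372

0.5372


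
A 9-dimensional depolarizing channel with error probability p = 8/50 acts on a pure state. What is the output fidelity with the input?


F = (1-p) + p/d
= (1 - 0.1600) + 0.1600/9
= 0.8400 + 0.0178
= 0.8578

0.8578


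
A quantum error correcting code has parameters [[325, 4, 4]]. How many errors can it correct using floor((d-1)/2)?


Code parameters: [[325, 4, 4]], distance d = 4.
Number of correctable errors = floor((d-1)/2)
= floor((4 - 1)/2)
= floor(3/2)
= 1

1


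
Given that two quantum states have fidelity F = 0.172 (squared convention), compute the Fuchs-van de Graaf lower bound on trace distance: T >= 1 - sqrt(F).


Fuchs-van de Graaf (squared-fidelity convention): 1 - sqrt(F) <= T <= sqrt(1 - F).
Lower bound: T >= 1 - sqrt(F)
sqrt(F) = sqrt(0.172) = 0.4147
T >= 1 - 0.4147
T >= 0.5853

0.5853


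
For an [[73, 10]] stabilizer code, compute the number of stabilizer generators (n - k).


For an [[n,k]] stabilizer code:
Number of stabilizer generators = n - k
= 73 - 10
= 63

63


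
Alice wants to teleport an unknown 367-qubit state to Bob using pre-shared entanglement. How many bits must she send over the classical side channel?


Quantum teleportation requires 2 classical bits per qubit teleported.
367 qubit(s) -> 2 * 367 = 734 classical bits

734


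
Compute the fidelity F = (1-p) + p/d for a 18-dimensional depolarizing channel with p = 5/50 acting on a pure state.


F = (1-p) + p/d
= (1 - 0.1000) + 0.1000/18
= 0.9000 + 0.0056
= 0.9056

0.9056


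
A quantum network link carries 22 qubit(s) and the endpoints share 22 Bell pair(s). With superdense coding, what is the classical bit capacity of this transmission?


Superdense coding allows 2 classical bits per shared entangled pair.
22 pair(s) -> 2 * 22 = 44 classical bits

44


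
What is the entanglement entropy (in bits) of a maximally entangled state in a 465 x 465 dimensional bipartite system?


For a maximally entangled state in d x d:
S = log2(d) = log2(465)
= 8.8611

8.8611


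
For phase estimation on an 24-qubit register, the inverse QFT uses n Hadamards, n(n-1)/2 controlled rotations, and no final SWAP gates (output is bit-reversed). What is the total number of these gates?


Hadamard gates: 24
Controlled rotations: n*(n-1)/2 = 24*23/2 = 276
SWAP gates: 0 (omitted)
Total = 24 + 276
= 300

300


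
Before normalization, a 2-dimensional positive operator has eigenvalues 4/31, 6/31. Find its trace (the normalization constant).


tr(M) = sum of eigenvalues
= 4/31 + 6/31
= 10/31
= 0.3226

0.3226


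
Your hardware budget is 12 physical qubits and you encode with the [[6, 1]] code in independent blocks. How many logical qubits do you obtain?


Each code block uses 6 physical qubits for 1 logical qubit(s).
Number of complete blocks = floor(12 / 6) = 2
Logical qubits = 2 * 1
= 2

2


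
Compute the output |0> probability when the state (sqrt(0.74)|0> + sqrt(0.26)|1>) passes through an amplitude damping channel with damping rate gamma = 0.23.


For amplitude damping with parameter gamma on state sqrt(a)|0> + sqrt(b)|1>:
alpha^2 = 0.74, beta^2 = 0.26
P(|0>) = alpha^2 + gamma * beta^2
= 0.74 + 0.23 * 0.26
= 0.74 + 0.0598
= 0.7998

0.7998


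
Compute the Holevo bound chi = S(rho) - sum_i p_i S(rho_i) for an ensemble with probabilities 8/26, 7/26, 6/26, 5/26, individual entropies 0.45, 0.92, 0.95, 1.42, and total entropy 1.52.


chi = S(rho) - sum_i p_i * S(rho_i)
Weighted entropy = 8/26 * 0.45 + 7/26 * 0.92 + 6/26 * 0.95 + 5/26 * 1.42
= 0.8785
chi = 1.52 - 0.8785
= 0.6415

0.6415


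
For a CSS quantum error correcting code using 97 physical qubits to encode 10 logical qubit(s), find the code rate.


Code rate R = k/n
= 10/97
= 0.1031

0.1031


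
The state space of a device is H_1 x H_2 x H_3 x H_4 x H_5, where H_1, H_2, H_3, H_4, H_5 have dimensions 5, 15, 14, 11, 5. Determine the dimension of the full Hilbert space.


dim(H_1 x H_2 x H_3 x H_4 x H_5) = 5 * 15 * 14 * 11 * 5
= 75 * 14 * 11 * 5
= 1050 * 11 * 5
= 11550 * 5
= 57750

57750


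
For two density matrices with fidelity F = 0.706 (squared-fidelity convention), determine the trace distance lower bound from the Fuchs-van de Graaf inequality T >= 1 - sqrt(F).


Fuchs-van de Graaf (squared-fidelity convention): 1 - sqrt(F) <= T <= sqrt(1 - F).
Lower bound: T >= 1 - sqrt(F)
sqrt(F) = sqrt(0.706) = 0.8402
T >= 1 - 0.8402
T >= 0.1598

0.1598


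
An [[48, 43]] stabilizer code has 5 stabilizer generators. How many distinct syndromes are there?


Each stabilizer generator gives a binary (+1 or -1) measurement outcome.
With 5 independent generators:
Total syndromes = 2^5
= 32

32


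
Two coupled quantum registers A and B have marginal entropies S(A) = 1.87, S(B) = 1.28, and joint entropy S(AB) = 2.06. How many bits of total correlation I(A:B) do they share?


I(A:B) = S(A) + S(B) - S(AB)
= 1.87 + 1.28 - 2.06
= 1.0900

1.0900


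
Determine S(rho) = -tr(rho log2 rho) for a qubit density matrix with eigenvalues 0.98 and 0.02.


S = -p*log2(p) - (1-p)*log2(1-p)
p = 0.9800, 1-p = 0.0200
= -0.9800 * log2(0.9800) - 0.0200 * log2(0.0200)
= -(-0.0286) - (-0.1129)
= 0.1414

0.1414


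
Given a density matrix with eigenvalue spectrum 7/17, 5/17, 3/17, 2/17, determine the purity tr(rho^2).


tr(rho^2) = sum of eigenvalues squared
= (7/17)^2 + (5/17)^2 + (3/17)^2 + (2/17)^2
= (49 + 25 + 9 + 4) / 289
= 87/289
= 0.3010

0.3010


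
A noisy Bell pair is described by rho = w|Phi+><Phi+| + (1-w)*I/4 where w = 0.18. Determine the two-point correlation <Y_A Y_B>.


|Phi+> = (|00> + |11>)/sqrt(2)
For the pure Bell state, <Y_A Y_B> = -1 (Bell-state Pauli correlator).
The maximally-mixed part I/4 has tr(I/4 * P tensor P) = 0 for any traceless Pauli P.
So <Y_A Y_B>_rho = w * (-1) + (1 - w) * 0
= 0.18 * (-1)
= -0.1800

-0.1800


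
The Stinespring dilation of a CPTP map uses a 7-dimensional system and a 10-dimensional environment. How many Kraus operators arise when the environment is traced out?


Tracing out the environment in an orthonormal basis {|i>_E} gives Kraus operators K_i = <i|_E U |0>_E.
Number of Kraus operators = dim(H_env) = d_env
= 10

10


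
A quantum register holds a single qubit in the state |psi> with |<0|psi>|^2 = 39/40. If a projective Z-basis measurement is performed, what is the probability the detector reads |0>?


|alpha|^2 = 39/40 = 0.9750
|beta|^2 = 1 - 39/40 = 1/40 = 0.0250
P(|0>) = |alpha|^2 = 0.9750

0.9750


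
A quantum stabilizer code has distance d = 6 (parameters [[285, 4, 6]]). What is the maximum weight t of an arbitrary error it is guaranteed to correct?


Code parameters: [[285, 4, 6]], distance d = 6.
Number of correctable errors = floor((d-1)/2)
= floor((6 - 1)/2)
= floor(5/2)
= 2

2


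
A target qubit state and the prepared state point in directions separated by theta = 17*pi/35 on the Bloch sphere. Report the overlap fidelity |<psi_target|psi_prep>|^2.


For states separated by angle theta on Bloch sphere:
F = cos^2(theta/2)
theta = 17*pi/35 = 1.5259
theta/2 = 0.7630
cos(theta/2) = 0.7228
F = 0.5224

0.5224


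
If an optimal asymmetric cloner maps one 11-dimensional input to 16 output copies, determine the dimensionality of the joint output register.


Output space = H^(tensor 16) where dim(H) = 11
dim = 11^16
= 121 (after 2 factors)
= 1331 (after 3 factors)
= 14641 (after 4 factors)
= 161051 (after 5 factors)
= 1771561 (after 6 factors)
= 19487171 (after 7 factors)
= 214358881 (after 8 factors)
= 2357947691 (after 9 factors)
= 25937424601 (after 10 factors)
= 285311670611 (after 11 factors)
= 3138428376721 (after 12 factors)
= 34522712143931 (after 13 factors)
= 379749833583241 (after 14 factors)
= 4177248169415651 (after 15 factors)
= 45949729863572161 (after 16 factors)
= 45949729863572161

45949729863572161


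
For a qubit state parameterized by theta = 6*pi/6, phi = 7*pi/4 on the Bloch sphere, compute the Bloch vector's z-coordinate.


theta = 3.1416, phi = 5.4978
r_z = cos(theta) = -1.0000

-1.0000


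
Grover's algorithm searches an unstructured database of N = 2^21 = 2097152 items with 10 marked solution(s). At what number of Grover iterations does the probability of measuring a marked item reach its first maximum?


After j Grover iterations the success probability is P(j) = sin^2((2j+1)*theta), where sin(theta) = sqrt(k/N).
N = 2^21 = 2097152, k = 10
sin(theta) = sqrt(k/N) = 0.002183660134
theta = arcsin(sqrt(k/N)) = 0.00218366187 rad
P(j) reaches its first maximum when (2j+1)*theta is as close as possible to pi/2, i.e. j = round(pi/(4*theta) - 1/2).
pi/(4*theta) - 1/2 = 359.1702
(For comparison, the common estimate pi/4 * sqrt(N/k) = 359.6705; the exact maximiser is used here.)
Optimal iterations = 359

359


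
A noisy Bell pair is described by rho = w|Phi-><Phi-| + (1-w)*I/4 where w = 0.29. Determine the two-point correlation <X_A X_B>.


|Phi-> = (|00> - |11>)/sqrt(2)
For the pure Bell state, <X_A X_B> = -1 (Bell-state Pauli correlator).
The maximally-mixed part I/4 has tr(I/4 * P tensor P) = 0 for any traceless Pauli P.
So <X_A X_B>_rho = w * (-1) + (1 - w) * 0
= 0.29 * (-1)
= -0.2900

-0.2900


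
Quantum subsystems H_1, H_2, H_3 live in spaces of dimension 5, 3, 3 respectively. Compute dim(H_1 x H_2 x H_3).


dim(H_1 x H_2 x H_3) = 5 * 3 * 3
= 15 * 3
= 45

45


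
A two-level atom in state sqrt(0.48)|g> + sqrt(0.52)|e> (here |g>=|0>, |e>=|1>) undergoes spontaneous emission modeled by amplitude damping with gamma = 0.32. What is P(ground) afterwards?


For amplitude damping with parameter gamma on state sqrt(a)|0> + sqrt(b)|1>:
alpha^2 = 0.48, beta^2 = 0.52
P(|0>) = alpha^2 + gamma * beta^2
= 0.48 + 0.32 * 0.52
= 0.48 + 0.1664
= 0.6464

0.6464


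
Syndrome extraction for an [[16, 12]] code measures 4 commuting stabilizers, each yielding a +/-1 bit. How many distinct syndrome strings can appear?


Each stabilizer generator gives a binary (+1 or -1) measurement outcome.
With 4 independent generators:
Total syndromes = 2^4
= 16

16


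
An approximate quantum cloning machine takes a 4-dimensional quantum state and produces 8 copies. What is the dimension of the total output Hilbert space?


Output space = H^(tensor 8) where dim(H) = 4
dim = 4^8
= 16 (after 2 factors)
= 64 (after 3 factors)
= 256 (after 4 factors)
= 1024 (after 5 factors)
= 4096 (after 6 factors)
= 16384 (after 7 factors)
= 65536 (after 8 factors)
= 65536

65536


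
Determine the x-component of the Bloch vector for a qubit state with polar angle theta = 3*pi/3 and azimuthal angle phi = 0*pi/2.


theta = 3.1416, phi = 0.0000
r_x = sin(theta)*cos(phi) = 0.0000 * 1.0000
r_x = 0.0000

0.0000


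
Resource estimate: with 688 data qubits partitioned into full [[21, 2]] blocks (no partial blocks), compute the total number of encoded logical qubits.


Each code block uses 21 physical qubits for 2 logical qubit(s).
Number of complete blocks = floor(688 / 21) = 32
Logical qubits = 32 * 2
= 64

64


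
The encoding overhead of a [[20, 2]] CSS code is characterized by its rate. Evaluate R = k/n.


Code rate R = k/n
= 2/20
= 0.1000

0.1000


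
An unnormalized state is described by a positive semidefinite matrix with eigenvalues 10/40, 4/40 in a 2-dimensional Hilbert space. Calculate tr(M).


tr(M) = sum of eigenvalues
= 10/40 + 4/40
= 14/40
= 0.3500

0.3500


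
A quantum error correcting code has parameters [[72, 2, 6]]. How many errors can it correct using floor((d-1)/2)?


Code parameters: [[72, 2, 6]], distance d = 6.
Number of correctable errors = floor((d-1)/2)
= floor((6 - 1)/2)
= floor(5/2)
= 2

2


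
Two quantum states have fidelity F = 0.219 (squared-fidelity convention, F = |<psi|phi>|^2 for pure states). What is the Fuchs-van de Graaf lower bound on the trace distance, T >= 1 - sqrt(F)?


Fuchs-van de Graaf (squared-fidelity convention): 1 - sqrt(F) <= T <= sqrt(1 - F).
Lower bound: T >= 1 - sqrt(F)
sqrt(F) = sqrt(0.219) = 0.4680
T >= 1 - 0.4680
T >= 0.5320

0.5320


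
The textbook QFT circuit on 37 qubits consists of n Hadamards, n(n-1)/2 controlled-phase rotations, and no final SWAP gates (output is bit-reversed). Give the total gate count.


Hadamard gates: 37
Controlled rotations: n*(n-1)/2 = 37*36/2 = 666
SWAP gates: 0 (omitted)
Total = 37 + 666
= 703

703


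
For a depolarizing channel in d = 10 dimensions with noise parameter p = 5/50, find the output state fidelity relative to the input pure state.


F = (1-p) + p/d
= (1 - 0.1000) + 0.1000/10
= 0.9000 + 0.0100
= 0.9100

0.9100


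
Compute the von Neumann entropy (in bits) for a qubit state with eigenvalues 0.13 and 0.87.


S = -p*log2(p) - (1-p)*log2(1-p)
p = 0.1300, 1-p = 0.8700
= -0.1300 * log2(0.1300) - 0.8700 * log2(0.8700)
= -(-0.3826) - (-0.1748)
= 0.5574

0.5574


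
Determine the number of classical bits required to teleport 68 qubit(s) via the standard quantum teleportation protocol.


Quantum teleportation requires 2 classical bits per qubit teleported.
68 qubit(s) -> 2 * 68 = 136 classical bits

136


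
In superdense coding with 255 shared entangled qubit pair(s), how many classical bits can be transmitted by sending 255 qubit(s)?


Superdense coding allows 2 classical bits per shared entangled pair.
255 pair(s) -> 2 * 255 = 510 classical bits

510


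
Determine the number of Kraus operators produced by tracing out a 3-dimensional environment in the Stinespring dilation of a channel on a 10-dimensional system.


Tracing out the environment in an orthonormal basis {|i>_E} gives Kraus operators K_i = <i|_E U |0>_E.
Number of Kraus operators = dim(H_env) = d_env
= 3

3


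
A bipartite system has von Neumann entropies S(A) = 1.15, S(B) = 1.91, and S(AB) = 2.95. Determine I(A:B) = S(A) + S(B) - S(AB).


I(A:B) = S(A) + S(B) - S(AB)
= 1.15 + 1.91 - 2.95
= 0.1100

0.1100


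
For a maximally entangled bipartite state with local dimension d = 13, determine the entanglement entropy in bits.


For a maximally entangled state in d x d:
S = log2(d) = log2(13)
= 3.7004

3.7004


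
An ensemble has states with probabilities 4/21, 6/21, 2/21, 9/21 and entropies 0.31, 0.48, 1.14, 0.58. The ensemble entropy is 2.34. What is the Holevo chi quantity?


chi = S(rho) - sum_i p_i * S(rho_i)
Weighted entropy = 4/21 * 0.31 + 6/21 * 0.48 + 2/21 * 1.14 + 9/21 * 0.58
= 0.5533
chi = 2.34 - 0.5533
= 1.7867

1.7867


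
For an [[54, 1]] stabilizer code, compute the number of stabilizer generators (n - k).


For an [[n,k]] stabilizer code:
Number of stabilizer generators = n - k
= 54 - 1
= 53

53


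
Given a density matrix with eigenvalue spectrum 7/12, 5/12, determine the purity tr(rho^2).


tr(rho^2) = sum of eigenvalues squared
= (7/12)^2 + (5/12)^2
= (49 + 25) / 144
= 74/144
= 0.5139

0.5139


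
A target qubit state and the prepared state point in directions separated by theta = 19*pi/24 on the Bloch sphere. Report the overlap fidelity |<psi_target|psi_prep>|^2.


For states separated by angle theta on Bloch sphere:
F = cos^2(theta/2)
theta = 19*pi/24 = 2.4871
theta/2 = 1.2435
cos(theta/2) = 0.3214
F = 0.1033

0.1033


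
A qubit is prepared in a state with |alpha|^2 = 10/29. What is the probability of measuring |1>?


|alpha|^2 = 10/29 = 0.3448
|beta|^2 = 1 - 10/29 = 19/29 = 0.6552
P(|1>) = |beta|^2 = 0.6552

0.6552


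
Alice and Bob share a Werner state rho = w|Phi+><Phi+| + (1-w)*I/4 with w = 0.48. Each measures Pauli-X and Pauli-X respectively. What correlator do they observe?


|Phi+> = (|00> + |11>)/sqrt(2)
For the pure Bell state, <X_A X_B> = +1 (Bell-state Pauli correlator).
The maximally-mixed part I/4 has tr(I/4 * P tensor P) = 0 for any traceless Pauli P.
So <X_A X_B>_rho = w * (+1) + (1 - w) * 0
= 0.48 * (+1)
= 0.4800

0.4800


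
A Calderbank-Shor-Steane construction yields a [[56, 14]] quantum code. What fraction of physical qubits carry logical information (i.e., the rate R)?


Code rate R = k/n
= 14/56
= 0.2500

0.2500


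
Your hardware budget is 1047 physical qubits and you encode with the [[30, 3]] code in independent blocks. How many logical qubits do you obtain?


Each code block uses 30 physical qubits for 3 logical qubit(s).
Number of complete blocks = floor(1047 / 30) = 34
Logical qubits = 34 * 3
= 102

102


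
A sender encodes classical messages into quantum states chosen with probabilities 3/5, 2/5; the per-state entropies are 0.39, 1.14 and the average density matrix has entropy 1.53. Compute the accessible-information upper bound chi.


chi = S(rho) - sum_i p_i * S(rho_i)
Weighted entropy = 3/5 * 0.39 + 2/5 * 1.14
= 0.6900
chi = 1.53 - 0.6900
= 0.8400

0.8400


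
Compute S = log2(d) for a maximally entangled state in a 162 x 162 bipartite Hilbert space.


For a maximally entangled state in d x d:
S = log2(d) = log2(162)
= 7.3399

7.3399


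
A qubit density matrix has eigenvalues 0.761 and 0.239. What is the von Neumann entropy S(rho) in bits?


S = -p*log2(p) - (1-p)*log2(1-p)
p = 0.7610, 1-p = 0.2390
= -0.7610 * log2(0.7610) - 0.2390 * log2(0.2390)
= -(-0.2999) - (-0.4935)
= 0.7934

0.7934


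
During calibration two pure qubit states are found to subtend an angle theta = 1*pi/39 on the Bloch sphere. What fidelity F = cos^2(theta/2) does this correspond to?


For states separated by angle theta on Bloch sphere:
F = cos^2(theta/2)
theta = 1*pi/39 = 0.0806
theta/2 = 0.0403
cos(theta/2) = 0.9992
F = 0.9984

0.9984


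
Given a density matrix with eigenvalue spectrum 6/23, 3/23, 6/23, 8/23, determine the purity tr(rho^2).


tr(rho^2) = sum of eigenvalues squared
= (6/23)^2 + (3/23)^2 + (6/23)^2 + (8/23)^2
= (36 + 9 + 36 + 64) / 529
= 145/529
= 0.2741

0.2741


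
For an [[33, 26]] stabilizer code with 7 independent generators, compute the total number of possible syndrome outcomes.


Each stabilizer generator gives a binary (+1 or -1) measurement outcome.
With 7 independent generators:
Total syndromes = 2^7
= 128

128


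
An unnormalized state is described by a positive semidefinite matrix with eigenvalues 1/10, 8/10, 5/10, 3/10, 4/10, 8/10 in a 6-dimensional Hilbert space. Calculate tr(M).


tr(M) = sum of eigenvalues
= 1/10 + 8/10 + 5/10 + 3/10 + 4/10 + 8/10
= 29/10
= 2.9000

2.9000


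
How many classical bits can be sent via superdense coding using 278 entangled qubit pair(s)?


Superdense coding allows 2 classical bits per shared entangled pair.
278 pair(s) -> 2 * 278 = 556 classical bits

556


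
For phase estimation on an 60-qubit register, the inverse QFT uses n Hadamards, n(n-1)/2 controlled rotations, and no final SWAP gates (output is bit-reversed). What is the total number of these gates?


Hadamard gates: 60
Controlled rotations: n*(n-1)/2 = 60*59/2 = 1770
SWAP gates: 0 (omitted)
Total = 60 + 1770
= 1830

1830


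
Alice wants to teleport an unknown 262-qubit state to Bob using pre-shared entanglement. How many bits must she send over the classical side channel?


Quantum teleportation requires 2 classical bits per qubit teleported.
262 qubit(s) -> 2 * 262 = 524 classical bits

524


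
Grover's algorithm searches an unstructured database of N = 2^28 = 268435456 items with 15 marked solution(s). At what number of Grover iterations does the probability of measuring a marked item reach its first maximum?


After j Grover iterations the success probability is P(j) = sin^2((2j+1)*theta), where sin(theta) = sqrt(k/N).
N = 2^28 = 268435456, k = 15
sin(theta) = sqrt(k/N) = 0.0002363881437
theta = arcsin(sqrt(k/N)) = 0.0002363881459 rad
P(j) reaches its first maximum when (2j+1)*theta is as close as possible to pi/2, i.e. j = round(pi/(4*theta) - 1/2).
pi/(4*theta) - 1/2 = 3321.9939
(For comparison, the common estimate pi/4 * sqrt(N/k) = 3322.4939; the exact maximiser is used here.)
Optimal iterations = 3322

3322


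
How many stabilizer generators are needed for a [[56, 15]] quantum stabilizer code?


For an [[n,k]] stabilizer code:
Number of stabilizer generators = n - k
= 56 - 15
= 41

41


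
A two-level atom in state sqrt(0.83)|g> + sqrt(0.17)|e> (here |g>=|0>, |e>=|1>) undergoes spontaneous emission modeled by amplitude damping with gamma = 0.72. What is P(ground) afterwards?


For amplitude damping with parameter gamma on state sqrt(a)|0> + sqrt(b)|1>:
alpha^2 = 0.83, beta^2 = 0.17
P(|0>) = alpha^2 + gamma * beta^2
= 0.83 + 0.72 * 0.17
= 0.83 + 0.1224
= 0.9524

0.9524


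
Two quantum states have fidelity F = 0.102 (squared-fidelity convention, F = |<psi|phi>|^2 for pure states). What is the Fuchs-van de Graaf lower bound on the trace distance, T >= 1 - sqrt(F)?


Fuchs-van de Graaf (squared-fidelity convention): 1 - sqrt(F) <= T <= sqrt(1 - F).
Lower bound: T >= 1 - sqrt(F)
sqrt(F) = sqrt(0.102) = 0.3194
T >= 1 - 0.3194
T >= 0.6806

0.6806


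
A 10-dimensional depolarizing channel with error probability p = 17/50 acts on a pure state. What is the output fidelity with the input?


F = (1-p) + p/d
= (1 - 0.3400) + 0.3400/10
= 0.6600 + 0.0340
= 0.6940

0.6940


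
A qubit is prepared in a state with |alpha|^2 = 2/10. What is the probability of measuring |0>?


|alpha|^2 = 2/10 = 0.2000
|beta|^2 = 1 - 2/10 = 8/10 = 0.8000
P(|0>) = |alpha|^2 = 0.2000

0.2000


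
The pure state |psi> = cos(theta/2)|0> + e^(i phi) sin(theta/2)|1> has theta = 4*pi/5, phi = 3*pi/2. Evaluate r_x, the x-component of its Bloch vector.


theta = 2.5133, phi = 4.7124
r_x = sin(theta)*cos(phi) = 0.5878 * 0.0000
r_x = 0.0000

0.0000


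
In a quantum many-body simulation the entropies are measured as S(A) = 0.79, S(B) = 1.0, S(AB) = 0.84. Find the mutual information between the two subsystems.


I(A:B) = S(A) + S(B) - S(AB)
= 0.79 + 1.0 - 0.84
= 0.9500

0.9500


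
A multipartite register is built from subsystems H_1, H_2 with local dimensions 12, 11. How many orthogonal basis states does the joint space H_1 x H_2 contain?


dim(H_1 x H_2) = 12 * 11
= 132

132


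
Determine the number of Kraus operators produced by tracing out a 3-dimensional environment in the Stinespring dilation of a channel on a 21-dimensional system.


Tracing out the environment in an orthonormal basis {|i>_E} gives Kraus operators K_i = <i|_E U |0>_E.
Number of Kraus operators = dim(H_env) = d_env
= 3

3


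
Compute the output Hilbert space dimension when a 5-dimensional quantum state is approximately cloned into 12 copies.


Output space = H^(tensor 12) where dim(H) = 5
dim = 5^12
= 25 (after 2 factors)
= 125 (after 3 factors)
= 625 (after 4 factors)
= 3125 (after 5 factors)
= 15625 (after 6 factors)
= 78125 (after 7 factors)
= 390625 (after 8 factors)
= 1953125 (after 9 factors)
= 9765625 (after 10 factors)
= 48828125 (after 11 factors)
= 244140625 (after 12 factors)
= 244140625

244140625


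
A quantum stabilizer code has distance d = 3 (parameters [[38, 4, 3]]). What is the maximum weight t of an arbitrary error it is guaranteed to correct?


Code parameters: [[38, 4, 3]], distance d = 3.
Number of correctable errors = floor((d-1)/2)
= floor((3 - 1)/2)
= floor(2/2)
= 1

1


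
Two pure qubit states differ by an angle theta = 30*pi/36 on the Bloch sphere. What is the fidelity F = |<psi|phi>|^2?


For states separated by angle theta on Bloch sphere:
F = cos^2(theta/2)
theta = 30*pi/36 = 2.6180
theta/2 = 1.3090
cos(theta/2) = 0.2588
F = 0.0670

0.0670


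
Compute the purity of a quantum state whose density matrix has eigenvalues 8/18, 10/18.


tr(rho^2) = sum of eigenvalues squared
= (8/18)^2 + (10/18)^2
= (64 + 100) / 324
= 164/324
= 0.5062

0.5062


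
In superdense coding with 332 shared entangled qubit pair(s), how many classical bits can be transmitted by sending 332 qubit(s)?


Superdense coding allows 2 classical bits per shared entangled pair.
332 pair(s) -> 2 * 332 = 664 classical bits

664


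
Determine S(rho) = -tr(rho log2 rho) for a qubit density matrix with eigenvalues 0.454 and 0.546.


S = -p*log2(p) - (1-p)*log2(1-p)
p = 0.4540, 1-p = 0.5460
= -0.4540 * log2(0.4540) - 0.5460 * log2(0.5460)
= -(-0.5172) - (-0.4767)
= 0.9939

0.9939


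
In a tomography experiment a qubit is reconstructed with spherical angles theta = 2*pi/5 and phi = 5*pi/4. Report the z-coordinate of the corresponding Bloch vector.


theta = 1.2566, phi = 3.9270
r_z = cos(theta) = 0.3090

0.3090


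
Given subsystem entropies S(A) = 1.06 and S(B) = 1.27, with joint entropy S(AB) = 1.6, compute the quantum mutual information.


I(A:B) = S(A) + S(B) - S(AB)
= 1.06 + 1.27 - 1.6
= 0.7300

0.7300


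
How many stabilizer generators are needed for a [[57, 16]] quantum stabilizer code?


For an [[n,k]] stabilizer code:
Number of stabilizer generators = n - k
= 57 - 16
= 41

41


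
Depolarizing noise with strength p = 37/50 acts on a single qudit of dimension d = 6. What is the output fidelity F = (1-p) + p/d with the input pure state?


F = (1-p) + p/d
= (1 - 0.7400) + 0.7400/6
= 0.2600 + 0.1233
= 0.3833

0.3833


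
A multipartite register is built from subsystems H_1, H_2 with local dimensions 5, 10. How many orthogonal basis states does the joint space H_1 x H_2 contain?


dim(H_1 x H_2) = 5 * 10
= 50

50


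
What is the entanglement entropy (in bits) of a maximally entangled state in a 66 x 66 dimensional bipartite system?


For a maximally entangled state in d x d:
S = log2(d) = log2(66)
= 6.0444

6.0444


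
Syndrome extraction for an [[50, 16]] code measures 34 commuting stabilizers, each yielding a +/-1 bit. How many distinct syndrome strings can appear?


Each stabilizer generator gives a binary (+1 or -1) measurement outcome.
With 34 independent generators:
Total syndromes = 2^34
= 17179869184

17179869184


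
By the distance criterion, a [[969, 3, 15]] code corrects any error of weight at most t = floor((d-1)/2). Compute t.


Code parameters: [[969, 3, 15]], distance d = 15.
Number of correctable errors = floor((d-1)/2)
= floor((15 - 1)/2)
= floor(14/2)
= 7

7


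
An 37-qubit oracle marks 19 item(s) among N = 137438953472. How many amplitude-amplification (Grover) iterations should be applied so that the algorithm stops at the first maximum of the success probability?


After j Grover iterations the success probability is P(j) = sin^2((2j+1)*theta), where sin(theta) = sqrt(k/N).
N = 2^37 = 137438953472, k = 19
sin(theta) = sqrt(k/N) = 1.175768662e-05
theta = arcsin(sqrt(k/N)) = 1.175768662e-05 rad
P(j) reaches its first maximum when (2j+1)*theta is as close as possible to pi/2, i.e. j = round(pi/(4*theta) - 1/2).
pi/(4*theta) - 1/2 = 66798.1985
(For comparison, the common estimate pi/4 * sqrt(N/k) = 66798.6985; the exact maximiser is used here.)
Optimal iterations = 66798

66798


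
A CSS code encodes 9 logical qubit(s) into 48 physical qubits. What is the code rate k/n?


Code rate R = k/n
= 9/48
= 0.1875

0.1875


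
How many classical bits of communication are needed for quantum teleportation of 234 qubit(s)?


Quantum teleportation requires 2 classical bits per qubit teleported.
234 qubit(s) -> 2 * 234 = 468 classical bits

468


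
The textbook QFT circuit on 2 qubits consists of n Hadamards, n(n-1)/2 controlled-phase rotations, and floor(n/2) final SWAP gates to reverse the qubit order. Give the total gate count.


Hadamard gates: 2
Controlled rotations: n*(n-1)/2 = 2*1/2 = 1
SWAP gates: floor(n/2) = floor(2/2) = 1
Total = 2 + 1 + 1
= 4

4


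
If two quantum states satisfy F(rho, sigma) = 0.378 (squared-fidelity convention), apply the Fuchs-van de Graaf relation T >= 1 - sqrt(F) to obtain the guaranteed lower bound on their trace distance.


Fuchs-van de Graaf (squared-fidelity convention): 1 - sqrt(F) <= T <= sqrt(1 - F).
Lower bound: T >= 1 - sqrt(F)
sqrt(F) = sqrt(0.378) = 0.6148
T >= 1 - 0.6148
T >= 0.3852

0.3852


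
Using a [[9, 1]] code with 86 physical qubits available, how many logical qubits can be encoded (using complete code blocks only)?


Each code block uses 9 physical qubits for 1 logical qubit(s).
Number of complete blocks = floor(86 / 9) = 9
Logical qubits = 9 * 1
= 9

9


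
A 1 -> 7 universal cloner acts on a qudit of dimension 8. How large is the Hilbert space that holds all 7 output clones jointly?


Output space = H^(tensor 7) where dim(H) = 8
dim = 8^7
= 64 (after 2 factors)
= 512 (after 3 factors)
= 4096 (after 4 factors)
= 32768 (after 5 factors)
= 262144 (after 6 factors)
= 2097152 (after 7 factors)
= 2097152

2097152


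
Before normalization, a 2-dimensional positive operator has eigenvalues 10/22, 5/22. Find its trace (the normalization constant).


tr(M) = sum of eigenvalues
= 10/22 + 5/22
= 15/22
= 0.6818

0.6818


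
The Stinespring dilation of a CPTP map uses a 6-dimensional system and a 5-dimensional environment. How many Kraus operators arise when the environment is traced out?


Tracing out the environment in an orthonormal basis {|i>_E} gives Kraus operators K_i = <i|_E U |0>_E.
Number of Kraus operators = dim(H_env) = d_env
= 5

5


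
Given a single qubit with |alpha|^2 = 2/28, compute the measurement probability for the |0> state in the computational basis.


|alpha|^2 = 2/28 = 0.0714
|beta|^2 = 1 - 2/28 = 26/28 = 0.9286
P(|0>) = |alpha|^2 = 0.0714

0.0714


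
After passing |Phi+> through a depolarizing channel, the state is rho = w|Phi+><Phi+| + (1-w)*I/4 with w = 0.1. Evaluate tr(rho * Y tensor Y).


|Phi+> = (|00> + |11>)/sqrt(2)
For the pure Bell state, <Y_A Y_B> = -1 (Bell-state Pauli correlator).
The maximally-mixed part I/4 has tr(I/4 * P tensor P) = 0 for any traceless Pauli P.
So <Y_A Y_B>_rho = w * (-1) + (1 - w) * 0
= 0.1 * (-1)
= -0.1000

-0.1000
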